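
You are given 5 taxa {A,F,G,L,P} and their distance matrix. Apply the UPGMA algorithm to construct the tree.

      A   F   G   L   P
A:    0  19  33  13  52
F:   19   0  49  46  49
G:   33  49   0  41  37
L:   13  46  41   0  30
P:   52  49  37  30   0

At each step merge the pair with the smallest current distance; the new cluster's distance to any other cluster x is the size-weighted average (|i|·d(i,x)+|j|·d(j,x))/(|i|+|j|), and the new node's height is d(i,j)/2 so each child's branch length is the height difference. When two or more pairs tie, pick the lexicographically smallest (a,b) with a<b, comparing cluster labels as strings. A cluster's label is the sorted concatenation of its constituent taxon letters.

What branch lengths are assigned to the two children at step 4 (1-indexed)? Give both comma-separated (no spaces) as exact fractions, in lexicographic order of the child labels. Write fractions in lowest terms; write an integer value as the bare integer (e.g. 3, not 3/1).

59/12,8/3

iteration 1: select A,L (d=13); attach at lengths (13/2, 13/2); label the merged cluster AL
  updated: d(AL,F)=65/2, d(AL,G)=37, d(AL,P)=41
iteration 2: select AL,F (d=65/2); attach at lengths (39/4, 65/4); label the merged cluster AFL
  updated: d(AFL,G)=41, d(AFL,P)=131/3
iteration 3: select G,P (d=37); attach at lengths (37/2, 37/2); label the merged cluster GP
  updated: d(AFL,GP)=127/3
iteration 4: select AFL,GP (d=127/3); attach at lengths (59/12, 8/3); label the merged cluster AFGLP
final tree: (((A:13/2,L:13/2):39/4,F:65/4):59/12,(G:37/2,P:37/2):8/3)
total length: 1003/12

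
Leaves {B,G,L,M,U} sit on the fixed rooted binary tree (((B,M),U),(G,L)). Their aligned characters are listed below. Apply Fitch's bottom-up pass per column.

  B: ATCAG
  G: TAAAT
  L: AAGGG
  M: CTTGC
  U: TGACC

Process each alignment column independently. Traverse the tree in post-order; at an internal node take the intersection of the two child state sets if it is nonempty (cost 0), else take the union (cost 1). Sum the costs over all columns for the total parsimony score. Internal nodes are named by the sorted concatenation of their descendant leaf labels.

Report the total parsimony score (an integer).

14

[col 0] BM: children B:{A}, M:{C} ∪→ {A,C}; cost 1
[col 0] BMU: children BM:{A,C}, U:{T} ∪→ {A,C,T}; cost 1
[col 0] GL: children G:{T}, L:{A} ∪→ {A,T}; cost 1
[col 0] BGLMU: children BMU:{A,C,T}, GL:{A,T} ∩→ {A,T}; cost 0
[col 1] BM: children B:{T}, M:{T} ∩→ {T}; cost 0
[col 1] BMU: children BM:{T}, U:{G} ∪→ {G,T}; cost 1
[col 1] GL: children G:{A}, L:{A} ∩→ {A}; cost 0
[col 1] BGLMU: children BMU:{G,T}, GL:{A} ∪→ {A,G,T}; cost 1
[col 2] BM: children B:{C}, M:{T} ∪→ {C,T}; cost 1
[col 2] BMU: children BM:{C,T}, U:{A} ∪→ {A,C,T}; cost 1
[col 2] GL: children G:{A}, L:{G} ∪→ {A,G}; cost 1
[col 2] BGLMU: children BMU:{A,C,T}, GL:{A,G} ∩→ {A}; cost 0
[col 3] BM: children B:{A}, M:{G} ∪→ {A,G}; cost 1
[col 3] BMU: children BM:{A,G}, U:{C} ∪→ {A,C,G}; cost 1
[col 3] GL: children G:{A}, L:{G} ∪→ {A,G}; cost 1
[col 3] BGLMU: children BMU:{A,C,G}, GL:{A,G} ∩→ {A,G}; cost 0
[col 4] BM: children B:{G}, M:{C} ∪→ {C,G}; cost 1
[col 4] BMU: children BM:{C,G}, U:{C} ∩→ {C}; cost 0
[col 4] GL: children G:{T}, L:{G} ∪→ {G,T}; cost 1
[col 4] BGLMU: children BMU:{C}, GL:{G,T} ∪→ {C,G,T}; cost 1
per-site changes: [3, 2, 3, 3, 3]; total = 14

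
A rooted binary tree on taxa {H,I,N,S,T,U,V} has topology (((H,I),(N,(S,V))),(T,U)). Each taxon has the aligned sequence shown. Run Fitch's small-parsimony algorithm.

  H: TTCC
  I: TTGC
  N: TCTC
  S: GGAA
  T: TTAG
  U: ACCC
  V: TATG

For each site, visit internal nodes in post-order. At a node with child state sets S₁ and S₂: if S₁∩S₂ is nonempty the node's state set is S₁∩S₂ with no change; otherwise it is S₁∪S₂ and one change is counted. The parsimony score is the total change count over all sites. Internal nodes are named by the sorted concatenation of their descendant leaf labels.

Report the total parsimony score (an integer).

13

HI@0: {T} ∩ {T} = {T} (intersection, +0)
SV@0: {G} ∪ {T} = {G,T} (union, +1)
NSV@0: {T} ∩ {G,T} = {T} (intersection, +0)
HINSV@0: {T} ∩ {T} = {T} (intersection, +0)
TU@0: {T} ∪ {A} = {A,T} (union, +1)
HINSTUV@0: {T} ∩ {A,T} = {T} (intersection, +0)
HI@1: {T} ∩ {T} = {T} (intersection, +0)
SV@1: {G} ∪ {A} = {A,G} (union, +1)
NSV@1: {C} ∪ {A,G} = {A,C,G} (union, +1)
HINSV@1: {T} ∪ {A,C,G} = {A,C,G,T} (union, +1)
TU@1: {T} ∪ {C} = {C,T} (union, +1)
HINSTUV@1: {A,C,G,T} ∩ {C,T} = {C,T} (intersection, +0)
HI@2: {C} ∪ {G} = {C,G} (union, +1)
SV@2: {A} ∪ {T} = {A,T} (union, +1)
NSV@2: {T} ∩ {A,T} = {T} (intersection, +0)
HINSV@2: {C,G} ∪ {T} = {C,G,T} (union, +1)
TU@2: {A} ∪ {C} = {A,C} (union, +1)
HINSTUV@2: {C,G,T} ∩ {A,C} = {C} (intersection, +0)
HI@3: {C} ∩ {C} = {C} (intersection, +0)
SV@3: {A} ∪ {G} = {A,G} (union, +1)
NSV@3: {C} ∪ {A,G} = {A,C,G} (union, +1)
HINSV@3: {C} ∩ {A,C,G} = {C} (intersection, +0)
TU@3: {G} ∪ {C} = {C,G} (union, +1)
HINSTUV@3: {C} ∩ {C,G} = {C} (intersection, +0)
per-site changes: [2, 4, 4, 3]; total = 13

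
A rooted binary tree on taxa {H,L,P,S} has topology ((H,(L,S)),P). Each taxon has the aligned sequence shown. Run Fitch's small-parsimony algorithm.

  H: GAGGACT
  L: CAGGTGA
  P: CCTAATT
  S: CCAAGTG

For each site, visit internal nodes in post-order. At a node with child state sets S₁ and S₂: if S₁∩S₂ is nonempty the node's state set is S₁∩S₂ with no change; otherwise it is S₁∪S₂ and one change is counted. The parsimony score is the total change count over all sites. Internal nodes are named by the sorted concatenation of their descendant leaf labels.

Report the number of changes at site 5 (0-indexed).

site 0, node LS: L={C} ∩ S={C} → {C} (+0)
site 0, node HLS: H={G} ∪ LS={C} → {C,G} (+1)
site 0, node HLPS: HLS={C,G} ∩ P={C} → {C} (+0)
site 1, node LS: L={A} ∪ S={C} → {A,C} (+1)
site 1, node HLS: H={A} ∩ LS={A,C} → {A} (+0)
site 1, node HLPS: HLS={A} ∪ P={C} → {A,C} (+1)
site 2, node LS: L={G} ∪ S={A} → {A,G} (+1)
site 2, node HLS: H={G} ∩ LS={A,G} → {G} (+0)
site 2, node HLPS: HLS={G} ∪ P={T} → {G,T} (+1)
site 3, node LS: L={G} ∪ S={A} → {A,G} (+1)
site 3, node HLS: H={G} ∩ LS={A,G} → {G} (+0)
site 3, node HLPS: HLS={G} ∪ P={A} → {A,G} (+1)
site 4, node LS: L={T} ∪ S={G} → {G,T} (+1)
site 4, node HLS: H={A} ∪ LS={G,T} → {A,G,T} (+1)
site 4, node HLPS: HLS={A,G,T} ∩ P={A} → {A} (+0)
site 5, node LS: L={G} ∪ S={T} → {G,T} (+1)
site 5, node HLS: H={C} ∪ LS={G,T} → {C,G,T} (+1)
site 5, node HLPS: HLS={C,G,T} ∩ P={T} → {T} (+0)
site 6, node LS: L={A} ∪ S={G} → {A,G} (+1)
site 6, node HLS: H={T} ∪ LS={A,G} → {A,G,T} (+1)
site 6, node HLPS: HLS={A,G,T} ∩ P={T} → {T} (+0)
per-site changes: [1, 2, 2, 2, 2, 2, 2]; total = 13

2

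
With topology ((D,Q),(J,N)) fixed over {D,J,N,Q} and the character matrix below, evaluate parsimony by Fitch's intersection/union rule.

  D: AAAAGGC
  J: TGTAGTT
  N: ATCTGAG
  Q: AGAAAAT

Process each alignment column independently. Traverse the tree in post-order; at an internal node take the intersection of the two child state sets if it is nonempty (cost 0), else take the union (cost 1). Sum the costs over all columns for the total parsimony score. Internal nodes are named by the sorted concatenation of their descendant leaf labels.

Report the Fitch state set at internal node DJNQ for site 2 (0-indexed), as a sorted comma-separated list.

A,C,T

site 0, node DQ: D={A} ∩ Q={A} → {A} (+0)
site 0, node JN: J={T} ∪ N={A} → {A,T} (+1)
site 0, node DJNQ: DQ={A} ∩ JN={A,T} → {A} (+0)
site 1, node DQ: D={A} ∪ Q={G} → {A,G} (+1)
site 1, node JN: J={G} ∪ N={T} → {G,T} (+1)
site 1, node DJNQ: DQ={A,G} ∩ JN={G,T} → {G} (+0)
site 2, node DQ: D={A} ∩ Q={A} → {A} (+0)
site 2, node JN: J={T} ∪ N={C} → {C,T} (+1)
site 2, node DJNQ: DQ={A} ∪ JN={C,T} → {A,C,T} (+1)
site 3, node DQ: D={A} ∩ Q={A} → {A} (+0)
site 3, node JN: J={A} ∪ N={T} → {A,T} (+1)
site 3, node DJNQ: DQ={A} ∩ JN={A,T} → {A} (+0)
site 4, node DQ: D={G} ∪ Q={A} → {A,G} (+1)
site 4, node JN: J={G} ∩ N={G} → {G} (+0)
site 4, node DJNQ: DQ={A,G} ∩ JN={G} → {G} (+0)
site 5, node DQ: D={G} ∪ Q={A} → {A,G} (+1)
site 5, node JN: J={T} ∪ N={A} → {A,T} (+1)
site 5, node DJNQ: DQ={A,G} ∩ JN={A,T} → {A} (+0)
site 6, node DQ: D={C} ∪ Q={T} → {C,T} (+1)
site 6, node JN: J={T} ∪ N={G} → {G,T} (+1)
site 6, node DJNQ: DQ={C,T} ∩ JN={G,T} → {T} (+0)
per-site changes: [1, 2, 2, 1, 1, 2, 2]; total = 11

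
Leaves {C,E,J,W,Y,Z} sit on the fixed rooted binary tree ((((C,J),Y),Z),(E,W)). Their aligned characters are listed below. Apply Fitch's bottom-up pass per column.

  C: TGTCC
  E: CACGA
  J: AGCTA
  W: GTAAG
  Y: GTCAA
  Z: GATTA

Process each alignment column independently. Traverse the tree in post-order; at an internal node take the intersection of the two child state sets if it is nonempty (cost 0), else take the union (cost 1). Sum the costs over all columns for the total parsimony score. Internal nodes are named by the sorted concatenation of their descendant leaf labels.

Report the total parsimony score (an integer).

15

site 0, node CJ: C={T} ∪ J={A} → {A,T} (+1)
site 0, node CJY: CJ={A,T} ∪ Y={G} → {A,G,T} (+1)
site 0, node CJYZ: CJY={A,G,T} ∩ Z={G} → {G} (+0)
site 0, node EW: E={C} ∪ W={G} → {C,G} (+1)
site 0, node CEJWYZ: CJYZ={G} ∩ EW={C,G} → {G} (+0)
site 1, node CJ: C={G} ∩ J={G} → {G} (+0)
site 1, node CJY: CJ={G} ∪ Y={T} → {G,T} (+1)
site 1, node CJYZ: CJY={G,T} ∪ Z={A} → {A,G,T} (+1)
site 1, node EW: E={A} ∪ W={T} → {A,T} (+1)
site 1, node CEJWYZ: CJYZ={A,G,T} ∩ EW={A,T} → {A,T} (+0)
site 2, node CJ: C={T} ∪ J={C} → {C,T} (+1)
site 2, node CJY: CJ={C,T} ∩ Y={C} → {C} (+0)
site 2, node CJYZ: CJY={C} ∪ Z={T} → {C,T} (+1)
site 2, node EW: E={C} ∪ W={A} → {A,C} (+1)
site 2, node CEJWYZ: CJYZ={C,T} ∩ EW={A,C} → {C} (+0)
site 3, node CJ: C={C} ∪ J={T} → {C,T} (+1)
site 3, node CJY: CJ={C,T} ∪ Y={A} → {A,C,T} (+1)
site 3, node CJYZ: CJY={A,C,T} ∩ Z={T} → {T} (+0)
site 3, node EW: E={G} ∪ W={A} → {A,G} (+1)
site 3, node CEJWYZ: CJYZ={T} ∪ EW={A,G} → {A,G,T} (+1)
site 4, node CJ: C={C} ∪ J={A} → {A,C} (+1)
site 4, node CJY: CJ={A,C} ∩ Y={A} → {A} (+0)
site 4, node CJYZ: CJY={A} ∩ Z={A} → {A} (+0)
site 4, node EW: E={A} ∪ W={G} → {A,G} (+1)
site 4, node CEJWYZ: CJYZ={A} ∩ EW={A,G} → {A} (+0)
per-site changes: [3, 3, 3, 4, 2]; total = 15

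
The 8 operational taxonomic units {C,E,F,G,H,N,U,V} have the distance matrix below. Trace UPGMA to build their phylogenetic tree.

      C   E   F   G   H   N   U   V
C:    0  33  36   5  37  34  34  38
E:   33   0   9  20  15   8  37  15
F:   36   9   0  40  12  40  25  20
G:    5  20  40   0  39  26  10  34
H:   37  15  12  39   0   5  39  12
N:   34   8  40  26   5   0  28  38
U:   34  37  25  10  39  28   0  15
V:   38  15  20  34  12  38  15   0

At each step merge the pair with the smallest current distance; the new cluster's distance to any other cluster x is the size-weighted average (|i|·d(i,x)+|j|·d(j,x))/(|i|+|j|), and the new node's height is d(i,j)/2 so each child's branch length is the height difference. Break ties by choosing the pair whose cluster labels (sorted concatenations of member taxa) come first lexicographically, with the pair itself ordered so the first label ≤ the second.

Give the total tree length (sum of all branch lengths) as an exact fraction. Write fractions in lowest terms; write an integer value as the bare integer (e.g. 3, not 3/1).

iteration 1: select C,G (d=5); attach at lengths (5/2, 5/2); label the merged cluster CG
  updated: d(CG,E)=53/2, d(CG,F)=38, d(CG,H)=38, d(CG,N)=30, d(CG,U)=22, d(CG,V)=36
iteration 2: select H,N (d=5); attach at lengths (5/2, 5/2); label the merged cluster HN
  updated: d(CG,HN)=34, d(E,HN)=23/2, d(F,HN)=26, d(HN,U)=67/2, d(HN,V)=25
iteration 3: select E,F (d=9); attach at lengths (9/2, 9/2); label the merged cluster EF
  updated: d(CG,EF)=129/4, d(EF,HN)=75/4, d(EF,U)=31, d(EF,V)=35/2
iteration 4: select U,V (d=15); attach at lengths (15/2, 15/2); label the merged cluster UV
  updated: d(CG,UV)=29, d(EF,UV)=97/4, d(HN,UV)=117/4
iteration 5: select EF,HN (d=75/4); attach at lengths (39/8, 55/8); label the merged cluster EFHN
  updated: d(CG,EFHN)=265/8, d(EFHN,UV)=107/4
iteration 6: select EFHN,UV (d=107/4); attach at lengths (4, 47/8); label the merged cluster EFHNUV
  updated: d(CG,EFHNUV)=127/4
iteration 7: select CG,EFHNUV (d=127/4); attach at lengths (107/8, 5/2); label the merged cluster CEFGHNUV
final tree: ((C:5/2,G:5/2):107/8,(((E:9/2,F:9/2):39/8,(H:5/2,N:5/2):55/8):4,(U:15/2,V:15/2):47/8):5/2)
total length: 143/2

143/2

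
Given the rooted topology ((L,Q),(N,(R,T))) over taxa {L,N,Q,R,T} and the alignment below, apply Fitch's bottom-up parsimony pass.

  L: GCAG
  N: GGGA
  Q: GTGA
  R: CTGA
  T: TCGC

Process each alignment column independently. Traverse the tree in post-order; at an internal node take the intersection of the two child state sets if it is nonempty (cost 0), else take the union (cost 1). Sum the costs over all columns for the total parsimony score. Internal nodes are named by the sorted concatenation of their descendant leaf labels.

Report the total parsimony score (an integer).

site 0, node LQ: L={G} ∩ Q={G} → {G} (+0)
site 0, node RT: R={C} ∪ T={T} → {C,T} (+1)
site 0, node NRT: N={G} ∪ RT={C,T} → {C,G,T} (+1)
site 0, node LNQRT: LQ={G} ∩ NRT={C,G,T} → {G} (+0)
site 1, node LQ: L={C} ∪ Q={T} → {C,T} (+1)
site 1, node RT: R={T} ∪ T={C} → {C,T} (+1)
site 1, node NRT: N={G} ∪ RT={C,T} → {C,G,T} (+1)
site 1, node LNQRT: LQ={C,T} ∩ NRT={C,G,T} → {C,T} (+0)
site 2, node LQ: L={A} ∪ Q={G} → {A,G} (+1)
site 2, node RT: R={G} ∩ T={G} → {G} (+0)
site 2, node NRT: N={G} ∩ RT={G} → {G} (+0)
site 2, node LNQRT: LQ={A,G} ∩ NRT={G} → {G} (+0)
site 3, node LQ: L={G} ∪ Q={A} → {A,G} (+1)
site 3, node RT: R={A} ∪ T={C} → {A,C} (+1)
site 3, node NRT: N={A} ∩ RT={A,C} → {A} (+0)
site 3, node LNQRT: LQ={A,G} ∩ NRT={A} → {A} (+0)
per-site changes: [2, 3, 1, 2]; total = 8

8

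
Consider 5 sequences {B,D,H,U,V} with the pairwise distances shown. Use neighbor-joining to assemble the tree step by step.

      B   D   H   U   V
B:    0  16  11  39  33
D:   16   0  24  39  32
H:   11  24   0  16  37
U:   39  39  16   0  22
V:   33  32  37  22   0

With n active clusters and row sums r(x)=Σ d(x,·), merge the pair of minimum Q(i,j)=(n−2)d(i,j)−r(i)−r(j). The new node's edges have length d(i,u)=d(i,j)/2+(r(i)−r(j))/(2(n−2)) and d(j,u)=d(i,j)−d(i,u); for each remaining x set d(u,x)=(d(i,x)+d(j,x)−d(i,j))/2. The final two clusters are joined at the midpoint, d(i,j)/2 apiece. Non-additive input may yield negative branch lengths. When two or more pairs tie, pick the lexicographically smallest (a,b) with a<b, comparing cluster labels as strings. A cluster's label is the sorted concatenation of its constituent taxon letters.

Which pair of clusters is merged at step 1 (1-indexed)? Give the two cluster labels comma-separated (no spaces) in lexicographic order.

U,V

step 1: merge (U,V) at d=22, Q=-174; branch lengths U→29/3, V→37/3; new cluster UV
  updated: d(B,UV)=25, d(D,UV)=49/2, d(H,UV)=31/2
step 2: merge (B,D) at d=16, Q=-169/2; branch lengths B→39/8, D→89/8; new cluster BD
  updated: d(BD,H)=19/2, d(BD,UV)=67/4
step 3: merge (BD,H) at d=19/2, Q=-167/4; branch lengths BD→43/8, H→33/8; new cluster BDH
  updated: d(BDH,UV)=91/8
step 4: merge (BDH,UV) at d=91/8; branch lengths BDH→91/16, UV→91/16; new cluster BDHUV
final tree: (((B:39/8,D:89/8):43/8,H:33/8):91/16,(U:29/3,V:37/3):91/16)
total length: 471/8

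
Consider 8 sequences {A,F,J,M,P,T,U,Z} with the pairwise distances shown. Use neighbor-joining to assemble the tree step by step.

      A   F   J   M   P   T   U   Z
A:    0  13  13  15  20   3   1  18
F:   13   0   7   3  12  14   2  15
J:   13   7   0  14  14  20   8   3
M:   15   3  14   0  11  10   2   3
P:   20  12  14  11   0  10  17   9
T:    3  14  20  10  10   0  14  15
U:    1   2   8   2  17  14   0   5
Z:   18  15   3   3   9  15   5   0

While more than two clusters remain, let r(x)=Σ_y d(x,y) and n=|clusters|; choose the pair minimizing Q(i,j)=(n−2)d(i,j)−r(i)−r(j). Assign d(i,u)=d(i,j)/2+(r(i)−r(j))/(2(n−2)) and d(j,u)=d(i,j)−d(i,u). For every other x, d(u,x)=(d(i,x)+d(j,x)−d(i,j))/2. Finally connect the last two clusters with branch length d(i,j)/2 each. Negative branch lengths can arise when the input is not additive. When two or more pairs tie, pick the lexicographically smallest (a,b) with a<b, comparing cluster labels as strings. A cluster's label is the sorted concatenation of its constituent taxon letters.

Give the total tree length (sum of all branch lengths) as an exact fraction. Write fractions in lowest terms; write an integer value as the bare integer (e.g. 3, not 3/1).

955/32

step 1: merge (A,T) at d=3, Q=-151; branch lengths A→5/4, T→7/4; new cluster AT
  updated: d(AT,F)=12, d(AT,J)=15, d(AT,M)=11, d(AT,P)=27/2, d(AT,U)=6, d(AT,Z)=15
step 2: merge (J,Z) at d=3, Q=-96; branch lengths J→13/5, Z→2/5; new cluster JZ
  updated: d(AT,JZ)=27/2, d(F,JZ)=19/2, d(JZ,M)=7, d(JZ,P)=10, d(JZ,U)=5
step 3: merge (JZ,P) at d=10, Q=-137/2; branch lengths JZ→43/16, P→117/16; new cluster JPZ
  updated: d(AT,JPZ)=17/2, d(F,JPZ)=23/4, d(JPZ,M)=4, d(JPZ,U)=6
step 4: merge (AT,JPZ) at d=17/2, Q=-145/4; branch lengths AT→155/24, JPZ→49/24; new cluster AJPTZ
  updated: d(AJPTZ,F)=37/8, d(AJPTZ,M)=13/4, d(AJPTZ,U)=7/4
step 5: merge (AJPTZ,U) at d=7/4, Q=-95/8; branch lengths AJPTZ→59/32, U→-3/32; new cluster AJPTUZ
  updated: d(AJPTUZ,F)=39/16, d(AJPTUZ,M)=7/4
step 6: merge (AJPTUZ,F) at d=39/16, Q=-115/16; branch lengths AJPTUZ→19/32, F→59/32; new cluster AFJPTUZ
  updated: d(AFJPTUZ,M)=37/32
step 7: merge (AFJPTUZ,M) at d=37/32; branch lengths AFJPTUZ→37/64, M→37/64; new cluster AFJMPTUZ
final tree: (((((A:5/4,T:7/4):155/24,((J:13/5,Z:2/5):43/16,P:117/16):49/24):59/32,U:-3/32):19/32,F:59/32):37/64,M:37/64)
total length: 955/32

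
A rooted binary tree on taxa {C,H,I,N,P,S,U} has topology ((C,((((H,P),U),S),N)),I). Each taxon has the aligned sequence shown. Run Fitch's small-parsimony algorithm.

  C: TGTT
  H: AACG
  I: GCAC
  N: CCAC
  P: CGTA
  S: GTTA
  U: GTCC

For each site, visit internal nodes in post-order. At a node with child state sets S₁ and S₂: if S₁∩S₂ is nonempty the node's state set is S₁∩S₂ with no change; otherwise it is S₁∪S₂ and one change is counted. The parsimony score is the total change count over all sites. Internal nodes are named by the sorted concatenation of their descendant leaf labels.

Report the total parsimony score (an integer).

HP@0: {A} ∪ {C} = {A,C} (union, +1)
HPU@0: {A,C} ∪ {G} = {A,C,G} (union, +1)
HPSU@0: {A,C,G} ∩ {G} = {G} (intersection, +0)
HNPSU@0: {G} ∪ {C} = {C,G} (union, +1)
CHNPSU@0: {T} ∪ {C,G} = {C,G,T} (union, +1)
CHINPSU@0: {C,G,T} ∩ {G} = {G} (intersection, +0)
HP@1: {A} ∪ {G} = {A,G} (union, +1)
HPU@1: {A,G} ∪ {T} = {A,G,T} (union, +1)
HPSU@1: {A,G,T} ∩ {T} = {T} (intersection, +0)
HNPSU@1: {T} ∪ {C} = {C,T} (union, +1)
CHNPSU@1: {G} ∪ {C,T} = {C,G,T} (union, +1)
CHINPSU@1: {C,G,T} ∩ {C} = {C} (intersection, +0)
HP@2: {C} ∪ {T} = {C,T} (union, +1)
HPU@2: {C,T} ∩ {C} = {C} (intersection, +0)
HPSU@2: {C} ∪ {T} = {C,T} (union, +1)
HNPSU@2: {C,T} ∪ {A} = {A,C,T} (union, +1)
CHNPSU@2: {T} ∩ {A,C,T} = {T} (intersection, +0)
CHINPSU@2: {T} ∪ {A} = {A,T} (union, +1)
HP@3: {G} ∪ {A} = {A,G} (union, +1)
HPU@3: {A,G} ∪ {C} = {A,C,G} (union, +1)
HPSU@3: {A,C,G} ∩ {A} = {A} (intersection, +0)
HNPSU@3: {A} ∪ {C} = {A,C} (union, +1)
CHNPSU@3: {T} ∪ {A,C} = {A,C,T} (union, +1)
CHINPSU@3: {A,C,T} ∩ {C} = {C} (intersection, +0)
per-site changes: [4, 4, 4, 4]; total = 16

16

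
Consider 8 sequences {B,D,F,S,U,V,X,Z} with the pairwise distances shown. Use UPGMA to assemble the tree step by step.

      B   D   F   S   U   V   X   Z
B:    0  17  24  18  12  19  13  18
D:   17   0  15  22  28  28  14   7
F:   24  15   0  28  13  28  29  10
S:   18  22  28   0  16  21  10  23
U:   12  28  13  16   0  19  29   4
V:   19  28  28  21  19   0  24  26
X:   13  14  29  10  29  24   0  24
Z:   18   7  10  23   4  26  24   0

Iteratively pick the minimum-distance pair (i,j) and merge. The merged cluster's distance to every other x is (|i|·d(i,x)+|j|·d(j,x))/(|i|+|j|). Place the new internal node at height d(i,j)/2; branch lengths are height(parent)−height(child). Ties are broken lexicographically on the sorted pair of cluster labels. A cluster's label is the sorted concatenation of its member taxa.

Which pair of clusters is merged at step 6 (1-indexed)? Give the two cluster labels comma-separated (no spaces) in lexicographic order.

1. join U+Z (d=4) ⇒ UZ; edges |U|=2, |Z|=2
  updated: d(B,UZ)=15, d(D,UZ)=35/2, d(F,UZ)=23/2, d(S,UZ)=39/2, d(UZ,V)=45/2, d(UZ,X)=53/2
2. join S+X (d=10) ⇒ SX; edges |S|=5, |X|=5
  updated: d(B,SX)=31/2, d(D,SX)=18, d(F,SX)=57/2, d(SX,UZ)=23, d(SX,V)=45/2
3. join F+UZ (d=23/2) ⇒ FUZ; edges |F|=23/4, |UZ|=15/4
  updated: d(B,FUZ)=18, d(D,FUZ)=50/3, d(FUZ,SX)=149/6, d(FUZ,V)=73/3
4. join B+SX (d=31/2) ⇒ BSX; edges |B|=31/4, |SX|=11/4
  updated: d(BSX,D)=53/3, d(BSX,FUZ)=203/9, d(BSX,V)=64/3
5. join D+FUZ (d=50/3) ⇒ DFUZ; edges |D|=25/3, |FUZ|=31/12
  updated: d(BSX,DFUZ)=64/3, d(DFUZ,V)=101/4
6. join BSX+DFUZ (d=64/3) ⇒ BDFSUXZ; edges |BSX|=35/12, |DFUZ|=7/3
  updated: d(BDFSUXZ,V)=165/7
7. join BDFSUXZ+V (d=165/7) ⇒ BDFSUVXZ; edges |BDFSUXZ|=47/42, |V|=165/14
final tree: (((B:31/4,(S:5,X:5):11/4):35/12,(D:25/3,(F:23/4,(U:2,Z:2):15/4):31/12):7/3):47/42,V:165/14)
total length: 883/14

BSX,DFUZ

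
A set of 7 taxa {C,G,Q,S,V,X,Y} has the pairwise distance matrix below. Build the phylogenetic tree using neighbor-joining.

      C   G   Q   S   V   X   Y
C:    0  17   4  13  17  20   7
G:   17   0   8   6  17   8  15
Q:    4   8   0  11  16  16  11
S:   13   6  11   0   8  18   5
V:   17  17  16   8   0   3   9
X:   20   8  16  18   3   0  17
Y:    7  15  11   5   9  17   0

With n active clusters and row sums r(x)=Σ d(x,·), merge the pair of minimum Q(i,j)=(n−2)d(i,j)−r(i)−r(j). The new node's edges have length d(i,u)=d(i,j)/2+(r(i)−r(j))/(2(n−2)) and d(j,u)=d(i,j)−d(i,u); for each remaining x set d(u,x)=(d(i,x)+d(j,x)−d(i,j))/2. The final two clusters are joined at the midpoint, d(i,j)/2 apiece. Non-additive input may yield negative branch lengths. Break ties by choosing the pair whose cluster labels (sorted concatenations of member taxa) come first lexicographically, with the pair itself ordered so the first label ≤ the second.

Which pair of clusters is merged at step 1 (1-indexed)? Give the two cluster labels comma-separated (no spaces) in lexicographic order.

V,X

step 1: merge (V,X) at d=3, Q=-137; branch lengths V→3/10, X→27/10; new cluster VX
  updated: d(C,VX)=17, d(G,VX)=11, d(Q,VX)=29/2, d(S,VX)=23/2, d(VX,Y)=23/2
step 2: merge (C,Q) at d=4, Q=-181/2; branch lengths C→51/16, Q→13/16; new cluster CQ
  updated: d(CQ,G)=21/2, d(CQ,S)=10, d(CQ,VX)=55/4, d(CQ,Y)=7
step 3: merge (CQ,Y) at d=7, Q=-235/4; branch lengths CQ→95/24, Y→73/24; new cluster CQY
  updated: d(CQY,G)=37/4, d(CQY,S)=4, d(CQY,VX)=73/8
step 4: merge (CQY,S) at d=4, Q=-287/8; branch lengths CQY→71/32, S→57/32; new cluster CQSY
  updated: d(CQSY,G)=45/8, d(CQSY,VX)=133/16
step 5: merge (CQSY,G) at d=45/8, Q=-399/16; branch lengths CQSY→47/32, G→133/32; new cluster CGQSY
  updated: d(CGQSY,VX)=219/32
step 6: merge (CGQSY,VX) at d=219/32; branch lengths CGQSY→219/64, VX→219/64; new cluster CGQSVXY
final tree: (((((C:51/16,Q:13/16):95/24,Y:73/24):71/32,S:57/32):47/32,G:133/32):219/64,(V:3/10,X:27/10):219/64)
total length: 975/32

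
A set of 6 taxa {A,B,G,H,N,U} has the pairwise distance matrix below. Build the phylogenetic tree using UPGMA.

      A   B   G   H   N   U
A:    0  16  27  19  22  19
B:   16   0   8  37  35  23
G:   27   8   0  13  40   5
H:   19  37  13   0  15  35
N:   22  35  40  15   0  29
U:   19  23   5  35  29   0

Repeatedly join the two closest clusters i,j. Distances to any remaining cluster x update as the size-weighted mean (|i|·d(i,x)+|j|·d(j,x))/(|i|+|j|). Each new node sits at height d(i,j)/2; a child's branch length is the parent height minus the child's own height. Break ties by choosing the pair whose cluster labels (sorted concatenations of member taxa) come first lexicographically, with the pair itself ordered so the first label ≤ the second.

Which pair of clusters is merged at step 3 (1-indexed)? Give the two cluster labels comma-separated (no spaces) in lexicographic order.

1. join G+U (d=5) ⇒ GU; edges |G|=5/2, |U|=5/2
  updated: d(A,GU)=23, d(B,GU)=31/2, d(GU,H)=24, d(GU,N)=69/2
2. join H+N (d=15) ⇒ HN; edges |H|=15/2, |N|=15/2
  updated: d(A,HN)=41/2, d(B,HN)=36, d(GU,HN)=117/4
3. join B+GU (d=31/2) ⇒ BGU; edges |B|=31/4, |GU|=21/4
  updated: d(A,BGU)=62/3, d(BGU,HN)=63/2
4. join A+HN (d=41/2) ⇒ AHN; edges |A|=41/4, |HN|=11/4
  updated: d(AHN,BGU)=251/9
5. join AHN+BGU (d=251/9) ⇒ ABGHNU; edges |AHN|=133/36, |BGU|=223/36
final tree: ((A:41/4,(H:15/2,N:15/2):11/4):133/36,(B:31/4,(G:5/2,U:5/2):21/4):223/36)
total length: 503/9

B,GU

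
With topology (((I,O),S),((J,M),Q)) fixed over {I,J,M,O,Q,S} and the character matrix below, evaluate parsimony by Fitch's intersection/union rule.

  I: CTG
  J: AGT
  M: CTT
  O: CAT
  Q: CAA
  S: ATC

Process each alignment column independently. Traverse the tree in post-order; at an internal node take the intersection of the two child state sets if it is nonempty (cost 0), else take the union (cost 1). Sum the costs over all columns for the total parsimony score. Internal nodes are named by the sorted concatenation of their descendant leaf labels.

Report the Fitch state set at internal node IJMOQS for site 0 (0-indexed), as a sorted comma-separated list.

C

site 0, node IO: I={C} ∩ O={C} → {C} (+0)
site 0, node IOS: IO={C} ∪ S={A} → {A,C} (+1)
site 0, node JM: J={A} ∪ M={C} → {A,C} (+1)
site 0, node JMQ: JM={A,C} ∩ Q={C} → {C} (+0)
site 0, node IJMOQS: IOS={A,C} ∩ JMQ={C} → {C} (+0)
site 1, node IO: I={T} ∪ O={A} → {A,T} (+1)
site 1, node IOS: IO={A,T} ∩ S={T} → {T} (+0)
site 1, node JM: J={G} ∪ M={T} → {G,T} (+1)
site 1, node JMQ: JM={G,T} ∪ Q={A} → {A,G,T} (+1)
site 1, node IJMOQS: IOS={T} ∩ JMQ={A,G,T} → {T} (+0)
site 2, node IO: I={G} ∪ O={T} → {G,T} (+1)
site 2, node IOS: IO={G,T} ∪ S={C} → {C,G,T} (+1)
site 2, node JM: J={T} ∩ M={T} → {T} (+0)
site 2, node JMQ: JM={T} ∪ Q={A} → {A,T} (+1)
site 2, node IJMOQS: IOS={C,G,T} ∩ JMQ={A,T} → {T} (+0)
per-site changes: [2, 3, 3]; total = 8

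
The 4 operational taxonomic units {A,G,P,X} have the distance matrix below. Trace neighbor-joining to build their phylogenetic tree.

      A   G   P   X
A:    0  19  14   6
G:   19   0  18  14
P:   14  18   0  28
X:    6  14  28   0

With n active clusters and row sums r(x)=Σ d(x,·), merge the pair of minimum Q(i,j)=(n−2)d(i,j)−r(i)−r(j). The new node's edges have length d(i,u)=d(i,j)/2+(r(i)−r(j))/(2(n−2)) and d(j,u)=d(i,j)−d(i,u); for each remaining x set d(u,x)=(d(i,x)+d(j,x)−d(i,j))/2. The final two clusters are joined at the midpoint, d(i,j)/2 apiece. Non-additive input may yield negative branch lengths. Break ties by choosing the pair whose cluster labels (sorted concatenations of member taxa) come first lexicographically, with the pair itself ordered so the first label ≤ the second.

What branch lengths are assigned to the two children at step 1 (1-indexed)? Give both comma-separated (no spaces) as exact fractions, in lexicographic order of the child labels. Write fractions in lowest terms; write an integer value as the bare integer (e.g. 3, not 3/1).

iteration 1: select A,X (d=6, Q=-75); attach at lengths (3/4, 21/4); label the merged cluster AX
  updated: d(AX,G)=27/2, d(AX,P)=18
iteration 2: select AX,G (d=27/2, Q=-99/2); attach at lengths (27/4, 27/4); label the merged cluster AGX
  updated: d(AGX,P)=45/4
iteration 3: select AGX,P (d=45/4); attach at lengths (45/8, 45/8); label the merged cluster AGPX
final tree: (((A:3/4,X:21/4):27/4,G:27/4):45/8,P:45/8)
total length: 123/4

3/4,21/4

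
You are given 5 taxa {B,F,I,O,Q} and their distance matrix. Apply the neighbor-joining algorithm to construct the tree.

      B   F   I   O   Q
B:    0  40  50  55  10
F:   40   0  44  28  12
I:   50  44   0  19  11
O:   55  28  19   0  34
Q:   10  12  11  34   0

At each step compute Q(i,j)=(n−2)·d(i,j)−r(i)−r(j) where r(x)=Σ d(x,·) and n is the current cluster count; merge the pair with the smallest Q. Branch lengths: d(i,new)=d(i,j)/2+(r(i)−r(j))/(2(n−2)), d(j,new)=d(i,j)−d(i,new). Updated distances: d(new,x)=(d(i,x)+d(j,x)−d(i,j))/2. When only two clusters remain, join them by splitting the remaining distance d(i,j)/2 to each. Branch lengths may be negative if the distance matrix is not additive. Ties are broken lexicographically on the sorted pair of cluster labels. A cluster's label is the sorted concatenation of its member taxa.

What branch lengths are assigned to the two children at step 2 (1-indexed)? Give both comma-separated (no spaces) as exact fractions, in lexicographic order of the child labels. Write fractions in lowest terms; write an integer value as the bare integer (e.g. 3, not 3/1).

iteration 1: select I,O (d=19, Q=-203); attach at lengths (15/2, 23/2); label the merged cluster IO
  updated: d(B,IO)=43, d(F,IO)=53/2, d(IO,Q)=13
iteration 2: select B,Q (d=10, Q=-108); attach at lengths (39/2, -19/2); label the merged cluster BQ
  updated: d(BQ,F)=21, d(BQ,IO)=23
iteration 3: select BQ,F (d=21, Q=-141/2); attach at lengths (35/4, 49/4); label the merged cluster BFQ
  updated: d(BFQ,IO)=57/4
iteration 4: select BFQ,IO (d=57/4); attach at lengths (57/8, 57/8); label the merged cluster BFIOQ
final tree: (((B:39/2,Q:-19/2):35/4,F:49/4):57/8,(I:15/2,O:23/2):57/8)
total length: 257/4

39/2,-19/2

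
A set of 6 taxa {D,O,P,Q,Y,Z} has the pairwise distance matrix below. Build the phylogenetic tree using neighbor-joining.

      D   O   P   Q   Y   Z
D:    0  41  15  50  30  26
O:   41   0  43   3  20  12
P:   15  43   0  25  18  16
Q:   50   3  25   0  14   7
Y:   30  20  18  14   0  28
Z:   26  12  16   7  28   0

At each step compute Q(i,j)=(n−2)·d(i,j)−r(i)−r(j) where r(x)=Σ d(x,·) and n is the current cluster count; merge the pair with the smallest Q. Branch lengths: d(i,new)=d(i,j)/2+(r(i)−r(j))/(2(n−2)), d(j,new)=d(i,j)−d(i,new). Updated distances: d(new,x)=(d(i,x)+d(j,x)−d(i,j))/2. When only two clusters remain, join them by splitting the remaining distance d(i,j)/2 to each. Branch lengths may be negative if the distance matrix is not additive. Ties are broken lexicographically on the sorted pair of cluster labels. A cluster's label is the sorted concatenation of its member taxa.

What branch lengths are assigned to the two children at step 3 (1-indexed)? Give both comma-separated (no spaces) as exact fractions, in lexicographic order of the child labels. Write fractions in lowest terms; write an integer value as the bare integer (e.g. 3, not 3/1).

iteration 1: select D,P (d=15, Q=-219); attach at lengths (105/8, 15/8); label the merged cluster DP
  updated: d(DP,O)=69/2, d(DP,Q)=30, d(DP,Y)=33/2, d(DP,Z)=27/2
iteration 2: select DP,Y (d=33/2, Q=-247/2); attach at lengths (131/12, 67/12); label the merged cluster DPY
  updated: d(DPY,O)=19, d(DPY,Q)=55/4, d(DPY,Z)=25/2
iteration 3: select DPY,Z (d=25/2, Q=-207/4); attach at lengths (155/16, 45/16); label the merged cluster DPYZ
  updated: d(DPYZ,O)=37/4, d(DPYZ,Q)=33/8
iteration 4: select DPYZ,O (d=37/4, Q=-131/8); attach at lengths (83/16, 65/16); label the merged cluster DOPYZ
  updated: d(DOPYZ,Q)=-17/16
iteration 5: select DOPYZ,Q (d=-17/16); attach at lengths (-17/32, -17/32); label the merged cluster DOPQYZ
final tree: (((((D:105/8,P:15/8):131/12,Y:67/12):155/16,Z:45/16):83/16,O:65/16):-17/32,Q:-17/32)
total length: 835/16

155/16,45/16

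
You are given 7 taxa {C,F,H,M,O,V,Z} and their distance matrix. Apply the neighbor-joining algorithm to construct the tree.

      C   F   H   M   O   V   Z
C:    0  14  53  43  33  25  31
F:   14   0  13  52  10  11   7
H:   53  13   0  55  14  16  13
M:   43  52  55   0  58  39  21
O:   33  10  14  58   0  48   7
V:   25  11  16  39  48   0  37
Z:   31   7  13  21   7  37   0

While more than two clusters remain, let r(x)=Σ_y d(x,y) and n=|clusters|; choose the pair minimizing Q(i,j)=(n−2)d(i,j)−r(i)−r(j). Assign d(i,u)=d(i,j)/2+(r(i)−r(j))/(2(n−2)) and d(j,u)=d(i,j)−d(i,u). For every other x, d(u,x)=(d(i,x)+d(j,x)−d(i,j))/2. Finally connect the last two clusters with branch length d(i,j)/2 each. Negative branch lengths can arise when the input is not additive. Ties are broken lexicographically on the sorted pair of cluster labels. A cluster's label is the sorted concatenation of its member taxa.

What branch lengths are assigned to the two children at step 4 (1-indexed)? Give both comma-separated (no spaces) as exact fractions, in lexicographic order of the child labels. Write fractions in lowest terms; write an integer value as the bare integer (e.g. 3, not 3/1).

1. join M+Z (d=21, Q=-279) ⇒ MZ; edges |M|=257/10, |Z|=-47/10
  updated: d(C,MZ)=53/2, d(F,MZ)=19, d(H,MZ)=47/2, d(MZ,O)=22, d(MZ,V)=55/2
2. join H+O (d=14, Q=-381/2) ⇒ HO; edges |H|=97/16, |O|=127/16
  updated: d(C,HO)=36, d(F,HO)=9/2, d(HO,MZ)=63/4, d(HO,V)=25
3. join HO+MZ (d=63/4, Q=-491/4) ⇒ HMOZ; edges |HO|=53/8, |MZ|=73/8
  updated: d(C,HMOZ)=187/8, d(F,HMOZ)=31/8, d(HMOZ,V)=147/8
4. join C+V (d=25, Q=-267/4) ⇒ CV; edges |C|=29/2, |V|=21/2
  updated: d(CV,F)=0, d(CV,HMOZ)=67/8
5. join CV+F (d=0, Q=-49/4) ⇒ CFV; edges |CV|=9/4, |F|=-9/4
  updated: d(CFV,HMOZ)=49/8
6. join CFV+HMOZ (d=49/8) ⇒ CFHMOVZ; edges |CFV|=49/16, |HMOZ|=49/16
final tree: (((C:29/2,V:21/2):9/4,F:-9/4):49/16,((H:97/16,O:127/16):53/8,(M:257/10,Z:-47/10):73/8):49/16)
total length: 655/8

29/2,21/2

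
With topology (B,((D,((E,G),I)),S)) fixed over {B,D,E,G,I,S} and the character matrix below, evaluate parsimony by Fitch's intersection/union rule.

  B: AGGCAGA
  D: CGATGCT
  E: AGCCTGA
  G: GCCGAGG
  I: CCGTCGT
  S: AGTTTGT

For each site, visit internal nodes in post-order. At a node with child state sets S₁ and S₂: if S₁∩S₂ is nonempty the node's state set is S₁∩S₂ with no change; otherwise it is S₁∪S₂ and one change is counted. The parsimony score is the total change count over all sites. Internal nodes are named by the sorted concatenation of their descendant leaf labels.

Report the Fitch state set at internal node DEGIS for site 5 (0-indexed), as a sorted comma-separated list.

G

EG@0: {A} ∪ {G} = {A,G} (union, +1)
EGI@0: {A,G} ∪ {C} = {A,C,G} (union, +1)
DEGI@0: {C} ∩ {A,C,G} = {C} (intersection, +0)
DEGIS@0: {C} ∪ {A} = {A,C} (union, +1)
BDEGIS@0: {A} ∩ {A,C} = {A} (intersection, +0)
EG@1: {G} ∪ {C} = {C,G} (union, +1)
EGI@1: {C,G} ∩ {C} = {C} (intersection, +0)
DEGI@1: {G} ∪ {C} = {C,G} (union, +1)
DEGIS@1: {C,G} ∩ {G} = {G} (intersection, +0)
BDEGIS@1: {G} ∩ {G} = {G} (intersection, +0)
EG@2: {C} ∩ {C} = {C} (intersection, +0)
EGI@2: {C} ∪ {G} = {C,G} (union, +1)
DEGI@2: {A} ∪ {C,G} = {A,C,G} (union, +1)
DEGIS@2: {A,C,G} ∪ {T} = {A,C,G,T} (union, +1)
BDEGIS@2: {G} ∩ {A,C,G,T} = {G} (intersection, +0)
EG@3: {C} ∪ {G} = {C,G} (union, +1)
EGI@3: {C,G} ∪ {T} = {C,G,T} (union, +1)
DEGI@3: {T} ∩ {C,G,T} = {T} (intersection, +0)
DEGIS@3: {T} ∩ {T} = {T} (intersection, +0)
BDEGIS@3: {C} ∪ {T} = {C,T} (union, +1)
EG@4: {T} ∪ {A} = {A,T} (union, +1)
EGI@4: {A,T} ∪ {C} = {A,C,T} (union, +1)
DEGI@4: {G} ∪ {A,C,T} = {A,C,G,T} (union, +1)
DEGIS@4: {A,C,G,T} ∩ {T} = {T} (intersection, +0)
BDEGIS@4: {A} ∪ {T} = {A,T} (union, +1)
EG@5: {G} ∩ {G} = {G} (intersection, +0)
EGI@5: {G} ∩ {G} = {G} (intersection, +0)
DEGI@5: {C} ∪ {G} = {C,G} (union, +1)
DEGIS@5: {C,G} ∩ {G} = {G} (intersection, +0)
BDEGIS@5: {G} ∩ {G} = {G} (intersection, +0)
EG@6: {A} ∪ {G} = {A,G} (union, +1)
EGI@6: {A,G} ∪ {T} = {A,G,T} (union, +1)
DEGI@6: {T} ∩ {A,G,T} = {T} (intersection, +0)
DEGIS@6: {T} ∩ {T} = {T} (intersection, +0)
BDEGIS@6: {A} ∪ {T} = {A,T} (union, +1)
per-site changes: [3, 2, 3, 3, 4, 1, 3]; total = 19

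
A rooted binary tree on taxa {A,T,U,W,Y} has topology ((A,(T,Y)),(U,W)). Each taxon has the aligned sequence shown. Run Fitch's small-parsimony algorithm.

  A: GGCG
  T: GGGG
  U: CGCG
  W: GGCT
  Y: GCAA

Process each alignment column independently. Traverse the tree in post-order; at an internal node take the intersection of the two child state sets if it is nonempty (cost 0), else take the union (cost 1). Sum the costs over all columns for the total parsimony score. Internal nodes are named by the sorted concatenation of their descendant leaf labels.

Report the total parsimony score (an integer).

6

TY@0: {G} ∩ {G} = {G} (intersection, +0)
ATY@0: {G} ∩ {G} = {G} (intersection, +0)
UW@0: {C} ∪ {G} = {C,G} (union, +1)
ATUWY@0: {G} ∩ {C,G} = {G} (intersection, +0)
TY@1: {G} ∪ {C} = {C,G} (union, +1)
ATY@1: {G} ∩ {C,G} = {G} (intersection, +0)
UW@1: {G} ∩ {G} = {G} (intersection, +0)
ATUWY@1: {G} ∩ {G} = {G} (intersection, +0)
TY@2: {G} ∪ {A} = {A,G} (union, +1)
ATY@2: {C} ∪ {A,G} = {A,C,G} (union, +1)
UW@2: {C} ∩ {C} = {C} (intersection, +0)
ATUWY@2: {A,C,G} ∩ {C} = {C} (intersection, +0)
TY@3: {G} ∪ {A} = {A,G} (union, +1)
ATY@3: {G} ∩ {A,G} = {G} (intersection, +0)
UW@3: {G} ∪ {T} = {G,T} (union, +1)
ATUWY@3: {G} ∩ {G,T} = {G} (intersection, +0)
per-site changes: [1, 1, 2, 2]; total = 6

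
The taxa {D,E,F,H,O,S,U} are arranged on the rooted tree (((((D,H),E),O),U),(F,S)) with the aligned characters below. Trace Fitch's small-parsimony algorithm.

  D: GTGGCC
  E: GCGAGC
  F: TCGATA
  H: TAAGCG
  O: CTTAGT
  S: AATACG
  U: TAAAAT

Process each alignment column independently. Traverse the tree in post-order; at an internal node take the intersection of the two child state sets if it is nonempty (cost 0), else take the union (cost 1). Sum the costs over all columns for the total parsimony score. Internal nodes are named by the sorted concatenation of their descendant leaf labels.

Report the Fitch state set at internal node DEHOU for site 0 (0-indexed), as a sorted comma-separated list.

C,G,T

site 0, node DH: D={G} ∪ H={T} → {G,T} (+1)
site 0, node DEH: DH={G,T} ∩ E={G} → {G} (+0)
site 0, node DEHO: DEH={G} ∪ O={C} → {C,G} (+1)
site 0, node DEHOU: DEHO={C,G} ∪ U={T} → {C,G,T} (+1)
site 0, node FS: F={T} ∪ S={A} → {A,T} (+1)
site 0, node DEFHOSU: DEHOU={C,G,T} ∩ FS={A,T} → {T} (+0)
site 1, node DH: D={T} ∪ H={A} → {A,T} (+1)
site 1, node DEH: DH={A,T} ∪ E={C} → {A,C,T} (+1)
site 1, node DEHO: DEH={A,C,T} ∩ O={T} → {T} (+0)
site 1, node DEHOU: DEHO={T} ∪ U={A} → {A,T} (+1)
site 1, node FS: F={C} ∪ S={A} → {A,C} (+1)
site 1, node DEFHOSU: DEHOU={A,T} ∩ FS={A,C} → {A} (+0)
site 2, node DH: D={G} ∪ H={A} → {A,G} (+1)
site 2, node DEH: DH={A,G} ∩ E={G} → {G} (+0)
site 2, node DEHO: DEH={G} ∪ O={T} → {G,T} (+1)
site 2, node DEHOU: DEHO={G,T} ∪ U={A} → {A,G,T} (+1)
site 2, node FS: F={G} ∪ S={T} → {G,T} (+1)
site 2, node DEFHOSU: DEHOU={A,G,T} ∩ FS={G,T} → {G,T} (+0)
site 3, node DH: D={G} ∩ H={G} → {G} (+0)
site 3, node DEH: DH={G} ∪ E={A} → {A,G} (+1)
site 3, node DEHO: DEH={A,G} ∩ O={A} → {A} (+0)
site 3, node DEHOU: DEHO={A} ∩ U={A} → {A} (+0)
site 3, node FS: F={A} ∩ S={A} → {A} (+0)
site 3, node DEFHOSU: DEHOU={A} ∩ FS={A} → {A} (+0)
site 4, node DH: D={C} ∩ H={C} → {C} (+0)
site 4, node DEH: DH={C} ∪ E={G} → {C,G} (+1)
site 4, node DEHO: DEH={C,G} ∩ O={G} → {G} (+0)
site 4, node DEHOU: DEHO={G} ∪ U={A} → {A,G} (+1)
site 4, node FS: F={T} ∪ S={C} → {C,T} (+1)
site 4, node DEFHOSU: DEHOU={A,G} ∪ FS={C,T} → {A,C,G,T} (+1)
site 5, node DH: D={C} ∪ H={G} → {C,G} (+1)
site 5, node DEH: DH={C,G} ∩ E={C} → {C} (+0)
site 5, node DEHO: DEH={C} ∪ O={T} → {C,T} (+1)
site 5, node DEHOU: DEHO={C,T} ∩ U={T} → {T} (+0)
site 5, node FS: F={A} ∪ S={G} → {A,G} (+1)
site 5, node DEFHOSU: DEHOU={T} ∪ FS={A,G} → {A,G,T} (+1)
per-site changes: [4, 4, 4, 1, 4, 4]; total = 21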